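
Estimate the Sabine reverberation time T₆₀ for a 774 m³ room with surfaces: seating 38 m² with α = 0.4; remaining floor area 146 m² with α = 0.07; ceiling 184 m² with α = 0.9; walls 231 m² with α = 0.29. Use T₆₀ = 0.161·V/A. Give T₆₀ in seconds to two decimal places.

0.48 s

A = Σ Sᵢαᵢ = 38·0.4 + 146·0.07 + 184·0.9 + 231·0.29 = 258.01 m².
T₆₀ = 0.161 × 774 / 258.01 = 0.483 s.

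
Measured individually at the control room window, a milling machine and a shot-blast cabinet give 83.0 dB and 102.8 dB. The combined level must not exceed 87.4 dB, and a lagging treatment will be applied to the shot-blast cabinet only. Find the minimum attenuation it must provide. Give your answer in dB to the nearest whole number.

17 dB

The untreated sources together contribute 10^(83.0/10) = 1.995e+08, i.e. 83.00 dB.
To meet 87.4 dB overall, the treated shot-blast cabinet may contribute at most 10^(87.4/10) − 1.995e+08 = 3.500e+08, i.e. 85.44 dB.
So the shot-blast cabinet must be reduced from 102.8 to 85.44 dB: IL = 17.36 dB.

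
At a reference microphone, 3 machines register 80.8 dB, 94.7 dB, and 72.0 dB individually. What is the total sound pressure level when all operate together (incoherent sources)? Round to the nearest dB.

95 dB

For uncorrelated sources the intensities add, so convert each level to linear form, sum, and take 10·log₁₀ of the total.
Σ 10^(L/10) = 10^(80.8/10) + 10^(94.7/10) + 10^(72.0/10) = 3.087e+09.
L_total = 10·log₁₀(3.087e+09) = 94.90 dB.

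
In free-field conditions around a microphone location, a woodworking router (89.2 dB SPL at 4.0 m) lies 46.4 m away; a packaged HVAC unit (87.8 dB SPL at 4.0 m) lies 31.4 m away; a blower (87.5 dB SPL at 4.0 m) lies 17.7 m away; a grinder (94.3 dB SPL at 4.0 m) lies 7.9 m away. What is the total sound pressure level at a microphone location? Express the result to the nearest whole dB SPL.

89 dB SPL

First find each source's level at the receiver (point-source: −20·log₁₀(r/r_ref)), then combine on an intensity basis.
woodworking router: 89.2 − 20·log₁₀(46.4/4.0) = 89.2 − 21.29 = 67.91 dB SPL.
packaged HVAC unit: 87.8 − 20·log₁₀(31.4/4.0) = 87.8 − 17.90 = 69.90 dB SPL.
blower: 87.5 − 20·log₁₀(17.7/4.0) = 87.5 − 12.92 = 74.58 dB SPL.
grinder: 94.3 − 20·log₁₀(7.9/4.0) = 94.3 − 5.91 = 88.39 dB SPL.
Σ 10^(L/10) = 7.347e+08 → L_total = 10·log₁₀(7.347e+08) = 88.66 dB SPL.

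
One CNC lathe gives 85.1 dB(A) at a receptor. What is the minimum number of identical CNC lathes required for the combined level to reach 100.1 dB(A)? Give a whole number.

32

N identical sources give L₁ + 10·log₁₀ N, so require 10·log₁₀ N ≥ 100.1 − 85.1 = 15.0 dB.
N ≥ 10^(15.0/10) = 31.623, so N = 32.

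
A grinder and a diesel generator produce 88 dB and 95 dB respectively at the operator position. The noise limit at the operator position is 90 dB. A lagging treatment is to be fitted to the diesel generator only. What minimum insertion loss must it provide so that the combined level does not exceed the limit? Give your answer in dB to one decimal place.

9.3 dB

The untreated sources together contribute 10^(88/10) = 6.310e+08, i.e. 88.00 dB.
To meet 90 dB overall, the treated diesel generator may contribute at most 10^(90/10) − 6.310e+08 = 3.690e+08, i.e. 85.67 dB.
So the diesel generator must be reduced from 95 to 85.67 dB: IL = 9.33 dB.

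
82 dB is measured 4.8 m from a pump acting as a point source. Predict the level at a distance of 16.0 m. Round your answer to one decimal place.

71.5 dB

For a point source, L₂ = L₁ − 20·log₁₀(r₂/r₁).
L₂ = 82 − 20·log₁₀(16.0/4.8) = 82 − 10.458 = 71.54 dB.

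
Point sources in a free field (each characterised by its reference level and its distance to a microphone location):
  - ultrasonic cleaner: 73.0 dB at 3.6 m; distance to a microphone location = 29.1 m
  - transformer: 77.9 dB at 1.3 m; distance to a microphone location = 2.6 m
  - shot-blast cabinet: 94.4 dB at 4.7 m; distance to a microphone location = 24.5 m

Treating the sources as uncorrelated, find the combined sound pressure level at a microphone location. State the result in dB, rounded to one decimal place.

80.7 dB

Propagate each source to the receiver with L = L_ref − 20·log₁₀(r/r_ref), then add intensities.
ultrasonic cleaner: 73.0 − 20·log₁₀(29.1/3.6) = 73.0 − 18.15 = 54.85 dB.
transformer: 77.9 − 20·log₁₀(2.6/1.3) = 77.9 − 6.02 = 71.88 dB.
shot-blast cabinet: 94.4 − 20·log₁₀(24.5/4.7) = 94.4 − 14.34 = 80.06 dB.
Σ 10^(L/10) = 1.171e+08 → L_total = 10·log₁₀(1.171e+08) = 80.68 dB.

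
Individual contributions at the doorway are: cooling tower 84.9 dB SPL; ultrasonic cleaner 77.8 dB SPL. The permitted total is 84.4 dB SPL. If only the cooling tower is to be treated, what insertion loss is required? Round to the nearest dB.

2 dB

The untreated sources together contribute 10^(77.8/10) = 6.026e+07, i.e. 77.80 dB SPL.
The limit corresponds to 10^(84.4/10) = 2.754e+08; subtracting the fixed part leaves 2.152e+08 for the cooling tower, i.e. 83.33 dB SPL.
Required insertion loss = 84.9 − 83.33 = 1.57 dB.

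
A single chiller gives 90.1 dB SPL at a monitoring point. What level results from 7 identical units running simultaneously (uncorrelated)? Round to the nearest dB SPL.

N identical incoherent sources raise the level by 10·log₁₀ N.
L_total = 90.1 + 10·log₁₀(7) = 90.1 + 8.451 = 98.55 dB SPL.

99 dB SPL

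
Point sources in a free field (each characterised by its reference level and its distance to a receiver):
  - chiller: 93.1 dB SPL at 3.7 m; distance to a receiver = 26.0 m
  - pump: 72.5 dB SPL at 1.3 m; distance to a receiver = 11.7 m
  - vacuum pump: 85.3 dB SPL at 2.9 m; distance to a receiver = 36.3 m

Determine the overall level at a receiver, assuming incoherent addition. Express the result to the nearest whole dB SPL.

76 dB SPL

Apply inverse-square spreading to bring every level to the receiver, then sum 10^(L/10).
chiller: 93.1 − 20·log₁₀(26.0/3.7) = 93.1 − 16.94 = 76.16 dB SPL.
pump: 72.5 − 20·log₁₀(11.7/1.3) = 72.5 − 19.08 = 53.42 dB SPL.
vacuum pump: 85.3 − 20·log₁₀(36.3/2.9) = 85.3 − 21.95 = 63.35 dB SPL.
Σ 10^(L/10) = 4.373e+07 → L_total = 10·log₁₀(4.373e+07) = 76.41 dB SPL.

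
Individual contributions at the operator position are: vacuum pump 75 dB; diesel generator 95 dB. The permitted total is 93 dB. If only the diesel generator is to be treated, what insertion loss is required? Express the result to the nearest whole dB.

2 dB

Everything except the diesel generator sums to 10^(75/10) = 3.162e+07 in linear terms, 75.00 dB.
To meet 93 dB overall, the treated diesel generator may contribute at most 10^(93/10) − 3.162e+07 = 1.964e+09, i.e. 92.93 dB.
Required insertion loss = 95 − 92.93 = 2.07 dB.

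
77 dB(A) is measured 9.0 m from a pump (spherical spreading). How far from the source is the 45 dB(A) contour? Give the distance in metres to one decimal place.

For a point source L₁ − L₂ = 20·log₁₀(r₂/r₁), so r₂ = r₁·10^((L₁−L₂)/20).
r₂ = 9.0·10^((77−45)/20) = 9.0·10^(32.0/20) = 358.30 m.

358.3 m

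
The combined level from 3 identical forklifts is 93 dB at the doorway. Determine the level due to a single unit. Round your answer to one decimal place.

Dividing the total intensity by 3 lowers the level by 10·log₁₀ 3 = 4.771 dB: L₁ = 93 − 4.771.

88.2 dB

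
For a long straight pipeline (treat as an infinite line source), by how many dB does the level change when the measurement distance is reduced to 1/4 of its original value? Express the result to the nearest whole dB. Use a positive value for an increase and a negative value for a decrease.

With cylindrical spreading the level changes by −10·log₁₀(r₂/r₁).
ΔL = −10·log₁₀(0.25) = +6.02 dB.

+6 dB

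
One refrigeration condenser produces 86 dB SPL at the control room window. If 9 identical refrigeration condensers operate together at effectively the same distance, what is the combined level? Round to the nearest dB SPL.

N identical incoherent sources raise the level by 10·log₁₀ N.
L_total = 86 + 10·log₁₀(9) = 86 + 9.542 = 95.54 dB SPL.

96 dB SPL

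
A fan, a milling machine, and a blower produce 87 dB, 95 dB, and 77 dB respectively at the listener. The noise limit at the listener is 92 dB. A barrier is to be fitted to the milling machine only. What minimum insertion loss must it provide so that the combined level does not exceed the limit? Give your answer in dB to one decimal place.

4.9 dB

The untreated sources together contribute 10^(87/10) + 10^(77/10) = 5.513e+08, i.e. 87.41 dB.
To meet 92 dB overall, the treated milling machine may contribute at most 10^(92/10) − 5.513e+08 = 1.034e+09, i.e. 90.14 dB.
So the milling machine must be reduced from 95 to 90.14 dB: IL = 4.86 dB.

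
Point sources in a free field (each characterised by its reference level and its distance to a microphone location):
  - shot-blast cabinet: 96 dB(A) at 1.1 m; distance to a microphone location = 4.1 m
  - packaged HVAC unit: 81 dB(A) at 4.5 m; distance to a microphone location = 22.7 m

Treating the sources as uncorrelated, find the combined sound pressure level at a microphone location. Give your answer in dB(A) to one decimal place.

First find each source's level at the receiver (point-source: −20·log₁₀(r/r_ref)), then combine on an intensity basis.
shot-blast cabinet: 96 − 20·log₁₀(4.1/1.1) = 96 − 11.43 = 84.57 dB(A).
packaged HVAC unit: 81 − 20·log₁₀(22.7/4.5) = 81 − 14.06 = 66.94 dB(A).
Σ 10^(L/10) = 2.915e+08 → L_total = 10·log₁₀(2.915e+08) = 84.65 dB(A).

84.6 dB(A)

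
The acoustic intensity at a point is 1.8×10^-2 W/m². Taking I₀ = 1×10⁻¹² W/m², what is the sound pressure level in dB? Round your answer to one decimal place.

L = 10·log₁₀(I/I₀) = 10·log₁₀(1.8×10^-2/10⁻¹²) = 10·log₁₀(1.8×10^10).
L = 10·(0.2553 + 10) = 102.55 dB.

102.6 dB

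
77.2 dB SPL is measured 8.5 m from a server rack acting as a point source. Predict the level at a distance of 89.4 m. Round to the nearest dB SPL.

Point-source attenuation: ΔL = 20·log₁₀(r₂/r₁) = 20·log₁₀(89.4/8.5) = 20.438 dB.
L₂ = 77.2 − 20·log₁₀(89.4/8.5) = 77.2 − 20.438 = 56.76 dB SPL.

57 dB SPL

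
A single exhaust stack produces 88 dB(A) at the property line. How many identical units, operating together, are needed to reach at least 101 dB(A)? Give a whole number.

N identical sources give L₁ + 10·log₁₀ N, so require 10·log₁₀ N ≥ 101 − 88 = 13.0 dB.
N ≥ 10^(13.0/10) = 19.953, so N = 20.

20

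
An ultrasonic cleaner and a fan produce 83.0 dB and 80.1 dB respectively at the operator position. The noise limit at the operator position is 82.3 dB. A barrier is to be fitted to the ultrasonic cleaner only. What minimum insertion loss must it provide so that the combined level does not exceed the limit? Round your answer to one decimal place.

Everything except the ultrasonic cleaner sums to 10^(80.1/10) = 1.023e+08 in linear terms, 80.10 dB.
To meet 82.3 dB overall, the treated ultrasonic cleaner may contribute at most 10^(82.3/10) − 1.023e+08 = 6.750e+07, i.e. 78.29 dB.
Required insertion loss = 83.0 − 78.29 = 4.71 dB.

4.7 dB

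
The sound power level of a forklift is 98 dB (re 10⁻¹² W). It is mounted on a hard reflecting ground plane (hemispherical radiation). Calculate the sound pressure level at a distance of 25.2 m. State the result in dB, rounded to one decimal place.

62.0 dB

Free-field hemispherical radiation: L_p = L_w − 10·log₁₀(2π·r²), r = 25.2 m.
2π·r² = 3990 m², 10·log₁₀ of that is 36.010 dB.
L_p = 98 − 36.010 = 61.99 dB.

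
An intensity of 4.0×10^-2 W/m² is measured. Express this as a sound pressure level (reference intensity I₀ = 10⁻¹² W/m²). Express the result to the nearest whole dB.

L = 10·log₁₀(I/I₀) = 10·log₁₀(4.0×10^-2/10⁻¹²) = 10·log₁₀(4.0×10^10).
L = 10·(0.6021 + 10) = 106.02 dB.

106 dB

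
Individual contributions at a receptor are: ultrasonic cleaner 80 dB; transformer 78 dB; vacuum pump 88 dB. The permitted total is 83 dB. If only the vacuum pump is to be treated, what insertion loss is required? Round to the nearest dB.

The untreated sources together contribute 10^(80/10) + 10^(78/10) = 1.631e+08, i.e. 82.12 dB.
To meet 83 dB overall, the treated vacuum pump may contribute at most 10^(83/10) − 1.631e+08 = 3.643e+07, i.e. 75.61 dB.
So the vacuum pump must be reduced from 88 to 75.61 dB: IL = 12.39 dB.

12 dB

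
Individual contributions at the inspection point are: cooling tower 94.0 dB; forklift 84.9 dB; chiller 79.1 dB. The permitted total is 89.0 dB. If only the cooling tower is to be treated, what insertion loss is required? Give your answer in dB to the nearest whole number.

The untreated sources together contribute 10^(84.9/10) + 10^(79.1/10) = 3.903e+08, i.e. 85.91 dB.
To meet 89.0 dB overall, the treated cooling tower may contribute at most 10^(89.0/10) − 3.903e+08 = 4.040e+08, i.e. 86.06 dB.
Required insertion loss = 94.0 − 86.06 = 7.94 dB.

8 dB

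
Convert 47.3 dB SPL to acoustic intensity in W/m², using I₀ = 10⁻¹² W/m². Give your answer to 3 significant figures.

I/I₀ = 10^(47.3/10) = 5.37e+04, so I = 5.37e+04 × 10⁻¹² W/m².

5.37e-08 W/m²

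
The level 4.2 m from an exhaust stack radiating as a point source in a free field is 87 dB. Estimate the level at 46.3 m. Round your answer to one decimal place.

66.2 dB

Point-source attenuation: ΔL = 20·log₁₀(r₂/r₁) = 20·log₁₀(46.3/4.2) = 20.847 dB.
L₂ = 87 − 20·log₁₀(46.3/4.2) = 87 − 20.847 = 66.15 dB.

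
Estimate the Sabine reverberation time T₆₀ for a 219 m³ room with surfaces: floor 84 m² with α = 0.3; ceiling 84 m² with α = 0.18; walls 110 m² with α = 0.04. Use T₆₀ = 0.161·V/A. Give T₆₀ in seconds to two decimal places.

0.79 s

Total absorption A = 84·0.3 + 84·0.18 + 110·0.04 = 44.72 m² sabins.
T₆₀ = 0.161·V/A = 0.161·219/44.72 = 0.788 s.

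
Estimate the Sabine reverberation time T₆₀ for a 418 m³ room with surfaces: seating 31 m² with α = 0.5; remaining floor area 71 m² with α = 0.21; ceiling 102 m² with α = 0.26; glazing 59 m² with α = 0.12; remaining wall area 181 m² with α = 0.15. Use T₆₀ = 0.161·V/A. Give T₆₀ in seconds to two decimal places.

Summing Sᵢαᵢ: 31·0.5 + 71·0.21 + 102·0.26 + 59·0.12 + 181·0.15 = 91.16 m².
T₆₀ = 0.161·V/A = 0.161·418/91.16 = 0.738 s.

0.74 s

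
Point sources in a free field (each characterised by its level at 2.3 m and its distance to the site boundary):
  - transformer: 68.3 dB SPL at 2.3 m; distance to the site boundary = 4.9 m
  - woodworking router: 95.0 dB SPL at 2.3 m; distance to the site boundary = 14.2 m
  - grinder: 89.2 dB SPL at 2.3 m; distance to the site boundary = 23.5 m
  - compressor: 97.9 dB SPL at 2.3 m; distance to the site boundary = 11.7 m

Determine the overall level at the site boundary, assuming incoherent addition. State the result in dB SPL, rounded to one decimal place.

85.2 dB SPL

Apply inverse-square spreading to bring every level to the receiver, then sum 10^(L/10).
transformer: 68.3 − 20·log₁₀(4.9/2.3) = 68.3 − 6.57 = 61.73 dB SPL.
woodworking router: 95.0 − 20·log₁₀(14.2/2.3) = 95.0 − 15.81 = 79.19 dB SPL.
grinder: 89.2 − 20·log₁₀(23.5/2.3) = 89.2 − 20.19 = 69.01 dB SPL.
compressor: 97.9 − 20·log₁₀(11.7/2.3) = 97.9 − 14.13 = 83.77 dB SPL.
Σ 10^(L/10) = 3.307e+08 → L_total = 10·log₁₀(3.307e+08) = 85.19 dB SPL.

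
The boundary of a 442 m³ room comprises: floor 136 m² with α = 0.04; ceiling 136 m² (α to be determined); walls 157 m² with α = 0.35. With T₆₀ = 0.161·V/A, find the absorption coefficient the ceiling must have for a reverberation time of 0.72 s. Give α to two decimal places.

0.28

From T₆₀ = 0.161·V/A, the target T₆₀ = 0.72 s needs A = 0.161·442/0.72 = 98.84 m².
Absorption from the other surfaces = 136·0.04 + 157·0.35 = 60.39 m², so the ceiling must supply 38.45 m² over 136 m².
α = 38.45/136 = 0.283.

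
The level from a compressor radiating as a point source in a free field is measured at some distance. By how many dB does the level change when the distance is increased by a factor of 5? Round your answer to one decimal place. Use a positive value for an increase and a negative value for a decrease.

Point-source spreading: ΔL = −20·log₁₀(r₂/r₁).
ΔL = −20·log₁₀(5) = -13.98 dB.

-14.0 dB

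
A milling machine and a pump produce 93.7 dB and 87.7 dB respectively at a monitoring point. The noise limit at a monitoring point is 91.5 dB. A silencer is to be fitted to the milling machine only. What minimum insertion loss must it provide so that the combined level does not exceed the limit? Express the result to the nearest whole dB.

5 dB

The untreated sources together contribute 10^(87.7/10) = 5.888e+08, i.e. 87.70 dB.
The limit corresponds to 10^(91.5/10) = 1.413e+09; subtracting the fixed part leaves 8.237e+08 for the milling machine, i.e. 89.16 dB.
So the milling machine must be reduced from 93.7 to 89.16 dB: IL = 4.54 dB.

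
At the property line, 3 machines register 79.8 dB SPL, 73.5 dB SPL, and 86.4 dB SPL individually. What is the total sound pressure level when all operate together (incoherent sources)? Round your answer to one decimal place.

Incoherent sources combine by intensity addition: L_total = 10·log₁₀(Σ 10^(L_i/10)).
Σ 10^(L/10) = 10^(79.8/10) + 10^(73.5/10) + 10^(86.4/10) = 5.544e+08.
L_total = 10·log₁₀(5.544e+08) = 87.44 dB SPL.

87.4 dB SPL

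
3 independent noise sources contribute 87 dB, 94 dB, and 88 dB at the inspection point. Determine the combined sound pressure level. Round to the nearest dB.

96 dB

Incoherent sources combine by intensity addition: L_total = 10·log₁₀(Σ 10^(L_i/10)).
Σ 10^(L/10) = 10^(87/10) + 10^(94/10) + 10^(88/10) = 3.644e+09.
L_total = 10·log₁₀(3.644e+09) = 95.62 dB.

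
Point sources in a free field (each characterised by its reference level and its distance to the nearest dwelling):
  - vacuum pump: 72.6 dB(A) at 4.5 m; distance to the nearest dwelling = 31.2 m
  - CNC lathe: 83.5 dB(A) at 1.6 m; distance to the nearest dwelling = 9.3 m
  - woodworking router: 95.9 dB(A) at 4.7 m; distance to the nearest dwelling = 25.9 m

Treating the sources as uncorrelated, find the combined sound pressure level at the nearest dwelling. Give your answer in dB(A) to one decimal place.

Propagate each source to the receiver with L = L_ref − 20·log₁₀(r/r_ref), then add intensities.
vacuum pump: 72.6 − 20·log₁₀(31.2/4.5) = 72.6 − 16.82 = 55.78 dB(A).
CNC lathe: 83.5 − 20·log₁₀(9.3/1.6) = 83.5 − 15.29 = 68.21 dB(A).
woodworking router: 95.9 − 20·log₁₀(25.9/4.7) = 95.9 − 14.82 = 81.08 dB(A).
Σ 10^(L/10) = 1.351e+08 → L_total = 10·log₁₀(1.351e+08) = 81.31 dB(A).

81.3 dB(A)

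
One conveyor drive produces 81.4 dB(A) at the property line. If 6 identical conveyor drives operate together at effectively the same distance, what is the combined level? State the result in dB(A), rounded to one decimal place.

89.2 dB(A)

L_total = L₁ + 10·log₁₀ N for N identical incoherent sources.
L_total = 81.4 + 10·log₁₀(6) = 81.4 + 7.782 = 89.18 dB(A).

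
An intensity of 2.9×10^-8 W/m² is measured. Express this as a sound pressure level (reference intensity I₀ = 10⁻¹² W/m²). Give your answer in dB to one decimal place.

I/I₀ = 2.9×10^-8/10⁻¹² = 2.9×10^4, and L = 10·log₁₀(I/I₀).
L = 10·(0.4624 + 4) = 44.62 dB.

44.6 dB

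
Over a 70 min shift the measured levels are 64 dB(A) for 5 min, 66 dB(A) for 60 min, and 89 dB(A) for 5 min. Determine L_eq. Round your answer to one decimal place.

77.8 dB(A)

L_eq = 10·log₁₀[(1/T)·Σ tᵢ·10^(Lᵢ/10)] with T = 70 min.
Σ tᵢ·10^(Lᵢ/10) = 5·10^(64/10) + 60·10^(66/10) + 5·10^(89/10) = 4.223e+09.
L_eq = 10·log₁₀(4.223e+09/70) = 77.81 dB(A).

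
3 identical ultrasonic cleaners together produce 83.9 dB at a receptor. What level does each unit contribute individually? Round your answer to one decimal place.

79.1 dB

For N identical incoherent sources L_total = L₁ + 10·log₁₀ N, so L₁ = 83.9 − 10·log₁₀(3) = 83.9 − 4.771.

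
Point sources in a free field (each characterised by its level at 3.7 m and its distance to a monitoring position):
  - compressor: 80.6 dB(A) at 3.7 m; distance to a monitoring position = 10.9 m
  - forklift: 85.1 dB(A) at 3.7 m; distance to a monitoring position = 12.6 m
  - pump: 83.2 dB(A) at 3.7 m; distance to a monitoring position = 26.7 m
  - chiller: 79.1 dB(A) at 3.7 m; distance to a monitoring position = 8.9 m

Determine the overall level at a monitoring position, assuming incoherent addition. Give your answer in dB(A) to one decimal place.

First find each source's level at the receiver (point-source: −20·log₁₀(r/r_ref)), then combine on an intensity basis.
compressor: 80.6 − 20·log₁₀(10.9/3.7) = 80.6 − 9.38 = 71.22 dB(A).
forklift: 85.1 − 20·log₁₀(12.6/3.7) = 85.1 − 10.64 = 74.46 dB(A).
pump: 83.2 − 20·log₁₀(26.7/3.7) = 83.2 − 17.17 = 66.03 dB(A).
chiller: 79.1 − 20·log₁₀(8.9/3.7) = 79.1 − 7.62 = 71.48 dB(A).
Σ 10^(L/10) = 5.919e+07 → L_total = 10·log₁₀(5.919e+07) = 77.72 dB(A).

77.7 dB(A)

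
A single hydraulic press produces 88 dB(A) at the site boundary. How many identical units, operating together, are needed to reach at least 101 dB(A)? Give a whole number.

N identical sources give L₁ + 10·log₁₀ N, so require 10·log₁₀ N ≥ 101 − 88 = 13.0 dB.
N ≥ 10^(13.0/10) = 19.953, so N = 20.

20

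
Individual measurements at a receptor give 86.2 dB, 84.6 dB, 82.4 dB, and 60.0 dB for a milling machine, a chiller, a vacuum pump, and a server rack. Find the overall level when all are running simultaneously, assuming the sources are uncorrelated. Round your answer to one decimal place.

Incoherent sources combine by intensity addition: L_total = 10·log₁₀(Σ 10^(L_i/10)).
Σ 10^(L/10) = 10^(86.2/10) + 10^(84.6/10) + 10^(82.4/10) + 10^(60.0/10) = 8.801e+08.
L_total = 10·log₁₀(8.801e+08) = 89.45 dB.

89.4 dB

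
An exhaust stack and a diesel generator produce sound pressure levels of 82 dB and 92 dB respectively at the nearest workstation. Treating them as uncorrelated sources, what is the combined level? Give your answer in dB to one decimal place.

Incoherent sources combine by intensity addition: L_total = 10·log₁₀(Σ 10^(L_i/10)).
Σ 10^(L/10) = 10^(82/10) + 10^(92/10) = 1.743e+09.
L_total = 10·log₁₀(1.743e+09) = 92.41 dB.

92.4 dB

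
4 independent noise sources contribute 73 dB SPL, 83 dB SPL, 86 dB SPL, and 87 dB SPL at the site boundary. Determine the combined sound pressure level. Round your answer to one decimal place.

90.5 dB SPL

Incoherent sources combine by intensity addition: L_total = 10·log₁₀(Σ 10^(L_i/10)).
Σ 10^(L/10) = 10^(73/10) + 10^(83/10) + 10^(86/10) + 10^(87/10) = 1.119e+09.
L_total = 10·log₁₀(1.119e+09) = 90.49 dB SPL.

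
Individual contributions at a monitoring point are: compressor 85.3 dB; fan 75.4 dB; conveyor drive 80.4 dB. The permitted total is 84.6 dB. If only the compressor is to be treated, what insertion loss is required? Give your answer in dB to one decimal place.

The untreated sources together contribute 10^(75.4/10) + 10^(80.4/10) = 1.443e+08, i.e. 81.59 dB.
To meet 84.6 dB overall, the treated compressor may contribute at most 10^(84.6/10) − 1.443e+08 = 1.441e+08, i.e. 81.59 dB.
So the compressor must be reduced from 85.3 to 81.59 dB: IL = 3.71 dB.

3.7 dB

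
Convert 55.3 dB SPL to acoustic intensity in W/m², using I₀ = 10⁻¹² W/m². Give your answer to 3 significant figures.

I = I₀·10^(L/10) = 10⁻¹² × 10^(55.3/10) = 10^(-6.470).

3.39e-07 W/m²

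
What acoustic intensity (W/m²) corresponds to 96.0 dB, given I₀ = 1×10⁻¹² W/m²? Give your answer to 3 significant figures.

0.00398 W/m²

I/I₀ = 10^(96.0/10) = 3.981e+09, so I = 3.981e+09 × 10⁻¹² W/m².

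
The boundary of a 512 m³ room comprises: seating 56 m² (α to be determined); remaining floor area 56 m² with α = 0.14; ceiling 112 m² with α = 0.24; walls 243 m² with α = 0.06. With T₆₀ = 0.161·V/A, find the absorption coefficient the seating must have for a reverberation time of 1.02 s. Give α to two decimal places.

0.56

A = 0.161·V/T₆₀ = 0.161·512/1.02 = 80.82 m² sabins.
Absorption from the other surfaces = 56·0.14 + 112·0.24 + 243·0.06 = 49.30 m², so the seating must supply 31.52 m² over 56 m².
α = 31.52/56 = 0.563.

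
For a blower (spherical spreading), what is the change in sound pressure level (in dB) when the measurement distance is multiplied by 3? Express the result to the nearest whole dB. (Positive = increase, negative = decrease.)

With spherical spreading the level changes by −20·log₁₀(r₂/r₁).
ΔL = −20·log₁₀(3) = -9.54 dB.

-10 dB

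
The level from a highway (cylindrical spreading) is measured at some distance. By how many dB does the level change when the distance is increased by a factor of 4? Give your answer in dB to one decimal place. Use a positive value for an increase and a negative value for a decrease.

-6.0 dB

A line source loses 3 dB per doubling of distance; generally ΔL = −10·log₁₀(r₂/r₁).
ΔL = −10·log₁₀(4) = -6.02 dB.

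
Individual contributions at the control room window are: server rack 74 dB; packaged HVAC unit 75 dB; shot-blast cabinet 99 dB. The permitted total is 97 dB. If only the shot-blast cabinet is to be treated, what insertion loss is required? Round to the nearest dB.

Everything except the shot-blast cabinet sums to 10^(74/10) + 10^(75/10) = 5.674e+07 in linear terms, 77.54 dB.
The limit corresponds to 10^(97/10) = 5.012e+09; subtracting the fixed part leaves 4.955e+09 for the shot-blast cabinet, i.e. 96.95 dB.
So the shot-blast cabinet must be reduced from 99 to 96.95 dB: IL = 2.05 dB.

2 dB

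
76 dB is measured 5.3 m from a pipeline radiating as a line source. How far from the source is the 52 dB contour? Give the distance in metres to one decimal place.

1331.3 m

Line-source spreading drops the level by 10·log₁₀(r₂/r₁); inverting, r₂/r₁ = 10^(ΔL/10).
r₂ = 5.3·10^((76−52)/10) = 5.3·10^(24.0/10) = 1331.30 m.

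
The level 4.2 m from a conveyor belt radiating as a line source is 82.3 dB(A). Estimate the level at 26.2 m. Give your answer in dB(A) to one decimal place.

74.3 dB(A)

For a line source, L₂ = L₁ − 10·log₁₀(r₂/r₁).
L₂ = 82.3 − 10·log₁₀(26.2/4.2) = 82.3 − 7.951 = 74.35 dB(A).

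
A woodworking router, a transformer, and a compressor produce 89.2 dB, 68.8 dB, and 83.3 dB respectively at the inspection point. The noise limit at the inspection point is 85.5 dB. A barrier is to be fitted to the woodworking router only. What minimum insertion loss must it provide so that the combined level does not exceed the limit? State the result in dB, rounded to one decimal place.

Everything except the woodworking router sums to 10^(68.8/10) + 10^(83.3/10) = 2.214e+08 in linear terms, 83.45 dB.
The limit corresponds to 10^(85.5/10) = 3.548e+08; subtracting the fixed part leaves 1.334e+08 for the woodworking router, i.e. 81.25 dB.
So the woodworking router must be reduced from 89.2 to 81.25 dB: IL = 7.95 dB.

7.9 dB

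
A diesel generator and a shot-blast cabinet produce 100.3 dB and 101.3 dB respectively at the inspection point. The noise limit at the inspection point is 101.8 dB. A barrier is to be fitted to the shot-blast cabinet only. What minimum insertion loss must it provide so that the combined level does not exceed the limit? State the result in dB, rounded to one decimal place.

4.8 dB

Fixed contribution from the other source: Σ 10^(L/10) = 10^(100.3/10) = 1.072e+10 (100.30 dB).
The limit corresponds to 10^(101.8/10) = 1.514e+10; subtracting the fixed part leaves 4.420e+09 for the shot-blast cabinet, i.e. 96.45 dB.
So the shot-blast cabinet must be reduced from 101.3 to 96.45 dB: IL = 4.85 dB.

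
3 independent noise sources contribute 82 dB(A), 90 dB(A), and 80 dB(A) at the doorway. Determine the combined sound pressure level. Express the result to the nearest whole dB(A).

For uncorrelated sources the intensities add, so convert each level to linear form, sum, and take 10·log₁₀ of the total.
Σ 10^(L/10) = 10^(82/10) + 10^(90/10) + 10^(80/10) = 1.258e+09.
L_total = 10·log₁₀(1.258e+09) = 91.00 dB(A).

91 dB(A)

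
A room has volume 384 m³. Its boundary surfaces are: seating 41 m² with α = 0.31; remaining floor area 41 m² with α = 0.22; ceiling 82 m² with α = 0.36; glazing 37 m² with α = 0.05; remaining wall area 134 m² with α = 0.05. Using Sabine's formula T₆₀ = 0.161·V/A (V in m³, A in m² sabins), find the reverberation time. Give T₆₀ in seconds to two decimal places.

1.03 s

Summing Sᵢαᵢ: 41·0.31 + 41·0.22 + 82·0.36 + 37·0.05 + 134·0.05 = 59.80 m².
T₆₀ = 0.161 × 384 / 59.80 = 1.034 s.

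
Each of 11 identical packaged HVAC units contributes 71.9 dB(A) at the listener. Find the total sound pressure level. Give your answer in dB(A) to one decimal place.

N identical incoherent sources raise the level by 10·log₁₀ N.
L_total = 71.9 + 10·log₁₀(11) = 71.9 + 10.414 = 82.31 dB(A).

82.3 dB(A)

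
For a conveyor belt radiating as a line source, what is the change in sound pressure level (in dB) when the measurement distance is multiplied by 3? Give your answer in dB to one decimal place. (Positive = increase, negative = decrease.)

Line-source spreading: ΔL = −10·log₁₀(r₂/r₁).
ΔL = −10·log₁₀(3) = -4.77 dB.

-4.8 dB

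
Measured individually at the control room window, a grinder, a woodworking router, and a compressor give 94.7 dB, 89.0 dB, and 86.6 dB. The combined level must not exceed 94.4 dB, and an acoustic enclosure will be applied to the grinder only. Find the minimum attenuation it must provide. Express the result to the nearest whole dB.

Fixed contribution from the other sources: Σ 10^(L/10) = 10^(89.0/10) + 10^(86.6/10) = 1.251e+09 (90.97 dB).
The limit corresponds to 10^(94.4/10) = 2.754e+09; subtracting the fixed part leaves 1.503e+09 for the grinder, i.e. 91.77 dB.
So the grinder must be reduced from 94.7 to 91.77 dB: IL = 2.93 dB.

3 dB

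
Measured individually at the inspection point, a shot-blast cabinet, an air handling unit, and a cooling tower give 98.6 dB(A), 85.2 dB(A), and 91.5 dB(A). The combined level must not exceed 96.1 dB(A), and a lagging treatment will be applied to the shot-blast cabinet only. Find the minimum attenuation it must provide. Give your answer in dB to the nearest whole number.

5 dB

Fixed contribution from the other sources: Σ 10^(L/10) = 10^(85.2/10) + 10^(91.5/10) = 1.744e+09 (92.41 dB(A)).
To meet 96.1 dB(A) overall, the treated shot-blast cabinet may contribute at most 10^(96.1/10) − 1.744e+09 = 2.330e+09, i.e. 93.67 dB(A).
So the shot-blast cabinet must be reduced from 98.6 to 93.67 dB(A): IL = 4.93 dB.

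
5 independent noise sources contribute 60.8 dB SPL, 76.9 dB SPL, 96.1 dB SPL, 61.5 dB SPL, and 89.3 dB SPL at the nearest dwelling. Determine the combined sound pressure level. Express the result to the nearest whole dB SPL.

97 dB SPL

Incoherent sources combine by intensity addition: L_total = 10·log₁₀(Σ 10^(L_i/10)).
Σ 10^(L/10) = 10^(60.8/10) + 10^(76.9/10) + 10^(96.1/10) + 10^(61.5/10) + 10^(89.3/10) = 4.977e+09.
L_total = 10·log₁₀(4.977e+09) = 96.97 dB SPL.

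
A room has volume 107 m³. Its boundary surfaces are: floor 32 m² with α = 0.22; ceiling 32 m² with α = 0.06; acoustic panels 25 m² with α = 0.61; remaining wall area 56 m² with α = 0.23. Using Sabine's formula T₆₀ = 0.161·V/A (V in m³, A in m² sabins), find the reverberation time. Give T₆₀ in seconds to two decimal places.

Total absorption A = 32·0.22 + 32·0.06 + 25·0.61 + 56·0.23 = 37.09 m² sabins.
T₆₀ = 0.161·V/A = 0.161·107/37.09 = 0.464 s.

0.46 s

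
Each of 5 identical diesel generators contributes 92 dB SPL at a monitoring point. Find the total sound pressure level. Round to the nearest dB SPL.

99 dB SPL

With 5 equal, uncorrelated contributions the intensity is 5× that of one unit, giving a rise of 10·log₁₀ 5.
L_total = 92 + 10·log₁₀(5) = 92 + 6.990 = 98.99 dB SPL.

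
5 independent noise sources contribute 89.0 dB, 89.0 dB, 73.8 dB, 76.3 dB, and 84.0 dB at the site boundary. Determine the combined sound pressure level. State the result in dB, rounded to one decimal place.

Incoherent sources combine by intensity addition: L_total = 10·log₁₀(Σ 10^(L_i/10)).
Σ 10^(L/10) = 10^(89.0/10) + 10^(89.0/10) + 10^(73.8/10) + 10^(76.3/10) + 10^(84.0/10) = 1.906e+09.
L_total = 10·log₁₀(1.906e+09) = 92.80 dB.

92.8 dB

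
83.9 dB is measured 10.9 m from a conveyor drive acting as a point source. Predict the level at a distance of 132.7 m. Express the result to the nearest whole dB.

For a point source, L₂ = L₁ − 20·log₁₀(r₂/r₁).
L₂ = 83.9 − 20·log₁₀(132.7/10.9) = 83.9 − 21.709 = 62.19 dB.

62 dB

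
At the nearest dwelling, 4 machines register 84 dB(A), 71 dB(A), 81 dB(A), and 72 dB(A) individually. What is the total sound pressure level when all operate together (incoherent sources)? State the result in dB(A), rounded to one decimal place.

86.1 dB(A)

Incoherent sources combine by intensity addition: L_total = 10·log₁₀(Σ 10^(L_i/10)).
Σ 10^(L/10) = 10^(84/10) + 10^(71/10) + 10^(81/10) + 10^(72/10) = 4.055e+08.
L_total = 10·log₁₀(4.055e+08) = 86.08 dB(A).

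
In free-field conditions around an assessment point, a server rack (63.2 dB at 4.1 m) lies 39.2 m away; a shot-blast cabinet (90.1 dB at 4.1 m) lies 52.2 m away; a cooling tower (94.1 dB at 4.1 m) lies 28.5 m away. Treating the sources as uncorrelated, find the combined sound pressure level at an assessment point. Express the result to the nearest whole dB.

Apply inverse-square spreading to bring every level to the receiver, then sum 10^(L/10).
server rack: 63.2 − 20·log₁₀(39.2/4.1) = 63.2 − 19.61 = 43.59 dB.
shot-blast cabinet: 90.1 − 20·log₁₀(52.2/4.1) = 90.1 − 22.10 = 68.00 dB.
cooling tower: 94.1 − 20·log₁₀(28.5/4.1) = 94.1 − 16.84 = 77.26 dB.
Σ 10^(L/10) = 5.953e+07 → L_total = 10·log₁₀(5.953e+07) = 77.75 dB.

78 dB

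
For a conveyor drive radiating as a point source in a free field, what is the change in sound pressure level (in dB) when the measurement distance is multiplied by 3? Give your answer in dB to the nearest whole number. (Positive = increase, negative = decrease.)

-10 dB

With spherical spreading the level changes by −20·log₁₀(r₂/r₁).
ΔL = −20·log₁₀(3) = -9.54 dB.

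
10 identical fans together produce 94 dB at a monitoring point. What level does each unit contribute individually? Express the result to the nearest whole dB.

For N identical incoherent sources L_total = L₁ + 10·log₁₀ N, so L₁ = 94 − 10·log₁₀(10) = 94 − 10.000.

84 dB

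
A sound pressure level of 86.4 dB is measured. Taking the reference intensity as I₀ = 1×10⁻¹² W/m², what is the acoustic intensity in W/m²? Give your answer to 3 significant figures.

I/I₀ = 10^(86.4/10) = 4.365e+08, so I = 4.365e+08 × 10⁻¹² W/m².

0.000437 W/m²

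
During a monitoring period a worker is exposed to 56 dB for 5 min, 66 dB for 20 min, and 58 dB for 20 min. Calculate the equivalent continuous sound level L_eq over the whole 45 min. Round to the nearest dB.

63 dB

Weight each interval's intensity by its duration and average over T = 45 min:
Σ tᵢ·10^(Lᵢ/10) = 5·10^(56/10) + 20·10^(66/10) + 20·10^(58/10) = 9.423e+07.
L_eq = 10·log₁₀(9.423e+07/45) = 63.21 dB.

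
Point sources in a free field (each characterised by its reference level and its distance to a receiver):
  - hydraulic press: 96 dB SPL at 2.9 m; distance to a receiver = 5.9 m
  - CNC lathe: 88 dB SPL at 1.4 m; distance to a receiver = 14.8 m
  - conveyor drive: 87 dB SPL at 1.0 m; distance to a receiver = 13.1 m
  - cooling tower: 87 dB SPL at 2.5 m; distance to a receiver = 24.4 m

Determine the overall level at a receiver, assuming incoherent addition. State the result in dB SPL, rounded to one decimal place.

First find each source's level at the receiver (point-source: −20·log₁₀(r/r_ref)), then combine on an intensity basis.
hydraulic press: 96 − 20·log₁₀(5.9/2.9) = 96 − 6.17 = 89.83 dB SPL.
CNC lathe: 88 − 20·log₁₀(14.8/1.4) = 88 − 20.48 = 67.52 dB SPL.
conveyor drive: 87 − 20·log₁₀(13.1/1.0) = 87 − 22.35 = 64.65 dB SPL.
cooling tower: 87 − 20·log₁₀(24.4/2.5) = 87 − 19.79 = 67.21 dB SPL.
Σ 10^(L/10) = 9.756e+08 → L_total = 10·log₁₀(9.756e+08) = 89.89 dB SPL.

89.9 dB SPL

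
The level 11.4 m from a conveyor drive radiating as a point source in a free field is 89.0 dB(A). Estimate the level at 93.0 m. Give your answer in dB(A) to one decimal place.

Point-source attenuation: ΔL = 20·log₁₀(r₂/r₁) = 20·log₁₀(93.0/11.4) = 18.232 dB.
L₂ = 89.0 − 20·log₁₀(93.0/11.4) = 89.0 − 18.232 = 70.77 dB(A).

70.8 dB(A)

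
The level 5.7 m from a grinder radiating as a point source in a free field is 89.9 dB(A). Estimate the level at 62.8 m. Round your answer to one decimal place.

For a point source, L₂ = L₁ − 20·log₁₀(r₂/r₁).
L₂ = 89.9 − 20·log₁₀(62.8/5.7) = 89.9 − 20.842 = 69.06 dB(A).

69.1 dB(A)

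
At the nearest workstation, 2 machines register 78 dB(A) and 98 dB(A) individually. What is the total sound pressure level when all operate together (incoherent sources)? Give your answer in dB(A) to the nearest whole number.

Incoherent sources combine by intensity addition: L_total = 10·log₁₀(Σ 10^(L_i/10)).
Σ 10^(L/10) = 10^(78/10) + 10^(98/10) = 6.373e+09.
L_total = 10·log₁₀(6.373e+09) = 98.04 dB(A).

98 dB(A)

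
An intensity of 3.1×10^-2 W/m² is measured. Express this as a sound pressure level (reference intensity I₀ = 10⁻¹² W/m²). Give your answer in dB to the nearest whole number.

105 dB

Dividing by I₀ shifts the exponent by 12: I/I₀ = 3.1×10^10.
L = 10·(0.4914 + 10) = 104.91 dB.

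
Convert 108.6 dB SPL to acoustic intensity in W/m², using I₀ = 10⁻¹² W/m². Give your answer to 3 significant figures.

0.0724 W/m²

I/I₀ = 10^(108.6/10) = 7.244e+10, so I = 7.244e+10 × 10⁻¹² W/m².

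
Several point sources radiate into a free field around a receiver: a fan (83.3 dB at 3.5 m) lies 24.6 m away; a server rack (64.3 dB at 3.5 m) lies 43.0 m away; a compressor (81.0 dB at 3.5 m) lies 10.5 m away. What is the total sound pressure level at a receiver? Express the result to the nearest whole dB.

73 dB

Apply inverse-square spreading to bring every level to the receiver, then sum 10^(L/10).
fan: 83.3 − 20·log₁₀(24.6/3.5) = 83.3 − 16.94 = 66.36 dB.
server rack: 64.3 − 20·log₁₀(43.0/3.5) = 64.3 − 21.79 = 42.51 dB.
compressor: 81.0 − 20·log₁₀(10.5/3.5) = 81.0 − 9.54 = 71.46 dB.
Σ 10^(L/10) = 1.833e+07 → L_total = 10·log₁₀(1.833e+07) = 72.63 dB.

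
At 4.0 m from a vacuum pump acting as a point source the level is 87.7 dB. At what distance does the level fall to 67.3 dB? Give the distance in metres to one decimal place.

41.9 m

For a point source L₁ − L₂ = 20·log₁₀(r₂/r₁), so r₂ = r₁·10^((L₁−L₂)/20).
r₂ = 4.0·10^((87.7−67.3)/20) = 4.0·10^(20.4/20) = 41.89 m.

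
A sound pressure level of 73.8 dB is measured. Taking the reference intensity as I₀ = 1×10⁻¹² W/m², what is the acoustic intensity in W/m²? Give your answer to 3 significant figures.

2.40e-05 W/m²

L = 10·log₁₀(I/I₀) ⇒ I = I₀·10^(L/10) = 10⁻¹² × 10^7.38.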